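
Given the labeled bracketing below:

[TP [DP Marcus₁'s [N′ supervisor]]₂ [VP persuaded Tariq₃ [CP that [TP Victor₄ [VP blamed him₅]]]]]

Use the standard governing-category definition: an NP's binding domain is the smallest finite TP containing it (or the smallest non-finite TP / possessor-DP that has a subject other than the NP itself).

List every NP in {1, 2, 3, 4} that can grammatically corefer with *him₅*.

*him* is a pronoun, so Principle B applies: it must be free in its binding domain.
Binding domain of *him₅*: the embedded TP, whose subject is Victor₄.
*Marcus₁* and the pronoun do not c-command one another → neither Principle B nor Principle C is at stake; coindexation permitted.
*[Marcus₁'s supervisor]₂* c-commands the pronoun but from outside its binding domain, and is not c-commanded by it → coindexation permitted.
*Tariq₃* c-commands the pronoun but from outside its binding domain, and is not c-commanded by it → coindexation permitted.
*Victor₄* c-commands the pronoun within its binding domain → coindexation would violate Principle B.

{1, 2, 3}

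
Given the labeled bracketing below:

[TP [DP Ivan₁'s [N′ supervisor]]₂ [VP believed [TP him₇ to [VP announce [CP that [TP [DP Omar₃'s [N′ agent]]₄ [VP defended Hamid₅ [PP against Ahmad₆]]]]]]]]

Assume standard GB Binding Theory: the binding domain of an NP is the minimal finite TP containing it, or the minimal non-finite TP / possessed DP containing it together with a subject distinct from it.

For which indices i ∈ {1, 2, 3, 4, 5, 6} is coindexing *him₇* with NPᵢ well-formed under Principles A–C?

{1}

*him* is a pronoun, so Principle B applies: it must be free in its binding domain.
Binding domain of *him₇*: the matrix TP, whose subject is [Ivan₁'s supervisor]₂.
*Ivan₁* and the pronoun do not c-command one another → neither Principle B nor Principle C is at stake; coindexation permitted.
*[Ivan₁'s supervisor]₂* c-commands the pronoun within its binding domain → coindexation would violate Principle B.
*Omar₃*: the pronoun c-commands this R-expression → coindexation would violate Principle C on *Omar₃*.
*[Omar₃'s agent]₄*: the pronoun c-commands this R-expression → coindexation would violate Principle C on *[Omar₃'s agent]₄*.
*Hamid₅*: the pronoun c-commands this R-expression → coindexation would violate Principle C on *Hamid₅*.
*Ahmad₆*: the pronoun c-commands this R-expression → coindexation would violate Principle C on *Ahmad₆*.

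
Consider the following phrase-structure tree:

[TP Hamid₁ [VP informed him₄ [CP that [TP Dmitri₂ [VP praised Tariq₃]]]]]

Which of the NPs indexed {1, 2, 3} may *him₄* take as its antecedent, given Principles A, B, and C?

*him* is a pronoun, so Principle B applies: it must be free in its binding domain.
Binding domain of *him₄*: the matrix TP, whose subject is Hamid₁.
*Hamid₁* c-commands the pronoun within its binding domain → coindexation would violate Principle B.
*Dmitri₂*: the pronoun c-commands this R-expression → coindexation would violate Principle C on *Dmitri₂*.
*Tariq₃*: the pronoun c-commands this R-expression → coindexation would violate Principle C on *Tariq₃*.

none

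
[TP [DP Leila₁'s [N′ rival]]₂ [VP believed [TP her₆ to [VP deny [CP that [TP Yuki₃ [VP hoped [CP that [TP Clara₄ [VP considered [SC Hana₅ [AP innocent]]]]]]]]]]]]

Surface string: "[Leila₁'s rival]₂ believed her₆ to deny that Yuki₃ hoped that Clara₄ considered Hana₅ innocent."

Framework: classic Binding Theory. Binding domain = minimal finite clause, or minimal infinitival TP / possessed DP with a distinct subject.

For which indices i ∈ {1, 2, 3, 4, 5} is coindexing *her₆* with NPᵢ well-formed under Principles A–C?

*her* is a pronoun, so Principle B applies: it must be free in its binding domain.
Binding domain of *her₆*: the matrix TP, whose subject is [Leila₁'s rival]₂.
*Leila₁* and the pronoun do not c-command one another → neither Principle B nor Principle C is at stake; coindexation permitted.
*[Leila₁'s rival]₂* c-commands the pronoun within its binding domain → coindexation would violate Principle B.
*Yuki₃*: the pronoun c-commands this R-expression → coindexation would violate Principle C on *Yuki₃*.
*Clara₄*: the pronoun c-commands this R-expression → coindexation would violate Principle C on *Clara₄*.
*Hana₅*: the pronoun c-commands this R-expression → coindexation would violate Principle C on *Hana₅*.

{1}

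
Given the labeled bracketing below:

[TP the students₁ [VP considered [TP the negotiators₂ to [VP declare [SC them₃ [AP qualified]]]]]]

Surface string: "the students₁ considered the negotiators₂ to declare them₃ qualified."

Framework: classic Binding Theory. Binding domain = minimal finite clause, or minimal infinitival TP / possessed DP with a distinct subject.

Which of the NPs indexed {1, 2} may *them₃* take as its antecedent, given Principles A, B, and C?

*them* is a pronoun, so Principle B applies: it must be free in its binding domain.
Binding domain of *them₃*: the embedded TP, whose subject is the negotiators₂.
*the students₁* c-commands the pronoun but from outside its binding domain, and is not c-commanded by it → coindexation permitted.
*the negotiators₂* c-commands the pronoun within its binding domain → coindexation would violate Principle B.

{1}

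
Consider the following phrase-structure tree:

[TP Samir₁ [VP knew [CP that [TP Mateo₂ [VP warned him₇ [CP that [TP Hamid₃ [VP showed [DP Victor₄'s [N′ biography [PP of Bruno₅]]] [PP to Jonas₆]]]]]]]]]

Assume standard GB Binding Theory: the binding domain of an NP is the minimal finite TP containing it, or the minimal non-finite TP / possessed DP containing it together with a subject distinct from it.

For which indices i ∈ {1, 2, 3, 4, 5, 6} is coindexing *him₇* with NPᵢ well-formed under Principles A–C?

*him* is a pronoun, so Principle B applies: it must be free in its binding domain.
Binding domain of *him₇*: the embedded TP, whose subject is Mateo₂.
*Samir₁* c-commands the pronoun but from outside its binding domain, and is not c-commanded by it → coindexation permitted.
*Mateo₂* c-commands the pronoun within its binding domain → coindexation would violate Principle B.
*Hamid₃*: the pronoun c-commands this R-expression → coindexation would violate Principle C on *Hamid₃*.
*Victor₄*: the pronoun c-commands this R-expression → coindexation would violate Principle C on *Victor₄*.
*Bruno₅*: the pronoun c-commands this R-expression → coindexation would violate Principle C on *Bruno₅*.
*Jonas₆*: the pronoun c-commands this R-expression → coindexation would violate Principle C on *Jonas₆*.

{1}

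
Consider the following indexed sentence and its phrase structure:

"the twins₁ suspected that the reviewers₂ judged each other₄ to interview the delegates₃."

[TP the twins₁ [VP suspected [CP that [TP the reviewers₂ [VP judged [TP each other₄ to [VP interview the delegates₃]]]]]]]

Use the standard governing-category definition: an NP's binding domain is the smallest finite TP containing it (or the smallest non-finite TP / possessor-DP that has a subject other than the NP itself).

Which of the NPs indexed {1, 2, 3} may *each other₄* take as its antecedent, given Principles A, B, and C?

{2}

*each other* is an anaphor, so Principle A applies: it must be bound in its binding domain.
Binding domain of *each other₄*: the embedded TP, whose subject is the reviewers₂.
*the twins₁* c-commands the anaphor but is outside its binding domain → cannot satisfy Principle A.
*the reviewers₂* c-commands the anaphor within its binding domain → licit binder.
*the delegates₃* does not c-command the anaphor → cannot bind it.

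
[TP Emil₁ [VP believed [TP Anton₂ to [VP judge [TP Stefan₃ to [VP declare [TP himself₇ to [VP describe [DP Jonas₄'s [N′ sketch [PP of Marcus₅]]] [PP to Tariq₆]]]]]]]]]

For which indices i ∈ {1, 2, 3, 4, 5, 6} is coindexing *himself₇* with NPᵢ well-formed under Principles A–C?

*himself* is an anaphor, so Principle A applies: it must be bound in its binding domain.
Binding domain of *himself₇*: the embedded TP, whose subject is Stefan₃.
*Emil₁* c-commands the anaphor but is outside its binding domain → cannot satisfy Principle A.
*Anton₂* c-commands the anaphor but is outside its binding domain → cannot satisfy Principle A.
*Stefan₃* c-commands the anaphor within its binding domain → licit binder.
*Jonas₄* does not c-command the anaphor → cannot bind it.
*Marcus₅* does not c-command the anaphor → cannot bind it.
*Tariq₆* does not c-command the anaphor → cannot bind it.

{3}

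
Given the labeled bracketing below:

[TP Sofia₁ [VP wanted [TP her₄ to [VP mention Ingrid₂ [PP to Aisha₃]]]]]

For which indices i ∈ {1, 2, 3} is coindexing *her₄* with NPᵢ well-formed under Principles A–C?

none

*her* is a pronoun, so Principle B applies: it must be free in its binding domain.
Binding domain of *her₄*: the matrix TP, whose subject is Sofia₁.
*Sofia₁* c-commands the pronoun within its binding domain → coindexation would violate Principle B.
*Ingrid₂*: the pronoun c-commands this R-expression → coindexation would violate Principle C on *Ingrid₂*.
*Aisha₃*: the pronoun c-commands this R-expression → coindexation would violate Principle C on *Aisha₃*.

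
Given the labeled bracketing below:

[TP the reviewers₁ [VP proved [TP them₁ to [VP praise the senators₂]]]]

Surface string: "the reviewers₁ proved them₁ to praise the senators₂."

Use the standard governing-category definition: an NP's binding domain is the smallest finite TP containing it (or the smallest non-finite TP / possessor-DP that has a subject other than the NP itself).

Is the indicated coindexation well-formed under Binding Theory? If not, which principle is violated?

The two coindexed NPs are *the reviewers₁* and *them₁*.
*them₁* is a pronoun. Its binding domain is the matrix TP, whose subject is the reviewers₁.
*the reviewers₁* c-commands it within that domain and carries the same index.
The pronoun is locally bound → Principle B violation.

Principle B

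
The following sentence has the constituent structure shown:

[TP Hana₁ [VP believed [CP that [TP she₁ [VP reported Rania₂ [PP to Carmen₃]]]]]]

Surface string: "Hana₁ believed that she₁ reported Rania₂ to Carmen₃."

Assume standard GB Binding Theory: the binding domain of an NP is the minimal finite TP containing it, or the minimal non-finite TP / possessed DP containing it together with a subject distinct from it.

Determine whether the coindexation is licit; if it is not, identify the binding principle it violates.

grammatical

The two coindexed NPs are *Hana₁* and *she₁*.
*she₁* is a pronoun; nothing c-commands it within its binding domain (the embedded TP.), so Principle B holds trivially.
*Hana₁* is an R-expression; *she₁* does not c-command it, and no other NP shares its index, so Principle C is satisfied.
All principles are respected.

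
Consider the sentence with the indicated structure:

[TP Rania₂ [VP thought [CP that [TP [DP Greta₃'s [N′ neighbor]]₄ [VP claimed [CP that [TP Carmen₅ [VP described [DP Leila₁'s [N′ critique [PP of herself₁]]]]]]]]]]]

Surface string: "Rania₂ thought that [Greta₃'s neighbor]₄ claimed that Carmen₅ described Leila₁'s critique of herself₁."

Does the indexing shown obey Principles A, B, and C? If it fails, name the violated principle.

grammatical

The two coindexed NPs are *Leila₁* and *herself₁*.
*herself₁* is an anaphor; its binding domain is the possessed DP, whose subject is Leila₁. *Leila₁* c-commands it within that domain and shares its index, so Principle A is satisfied.
*Leila₁* is an R-expression; *herself₁* does not c-command it, and no other NP shares its index, so Principle C is satisfied.
All principles are respected.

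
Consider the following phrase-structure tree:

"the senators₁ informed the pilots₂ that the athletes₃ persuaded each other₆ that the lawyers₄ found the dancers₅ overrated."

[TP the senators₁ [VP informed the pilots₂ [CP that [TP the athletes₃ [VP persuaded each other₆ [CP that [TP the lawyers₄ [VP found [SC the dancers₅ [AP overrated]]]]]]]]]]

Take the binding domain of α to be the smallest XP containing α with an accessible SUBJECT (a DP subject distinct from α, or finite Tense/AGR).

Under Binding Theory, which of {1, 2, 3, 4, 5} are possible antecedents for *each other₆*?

*each other* is an anaphor, so Principle A applies: it must be bound in its binding domain.
Binding domain of *each other₆*: the embedded TP, whose subject is the athletes₃.
*the senators₁* c-commands the anaphor but is outside its binding domain → cannot satisfy Principle A.
*the pilots₂* c-commands the anaphor but is outside its binding domain → cannot satisfy Principle A.
*the athletes₃* c-commands the anaphor within its binding domain → licit binder.
*the lawyers₄* does not c-command the anaphor → cannot bind it.
*the dancers₅* does not c-command the anaphor → cannot bind it.

{3}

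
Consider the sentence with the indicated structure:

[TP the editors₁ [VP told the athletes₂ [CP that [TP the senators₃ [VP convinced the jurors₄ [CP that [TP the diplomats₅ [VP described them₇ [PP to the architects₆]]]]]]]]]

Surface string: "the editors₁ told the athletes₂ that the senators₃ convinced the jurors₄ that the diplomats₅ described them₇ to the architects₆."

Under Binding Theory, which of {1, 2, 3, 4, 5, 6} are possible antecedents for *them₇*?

{1, 2, 3, 4}

*them* is a pronoun, so Principle B applies: it must be free in its binding domain.
Binding domain of *them₇*: the embedded TP, whose subject is the diplomats₅.
*the editors₁* c-commands the pronoun but from outside its binding domain, and is not c-commanded by it → coindexation permitted.
*the athletes₂* c-commands the pronoun but from outside its binding domain, and is not c-commanded by it → coindexation permitted.
*the senators₃* c-commands the pronoun but from outside its binding domain, and is not c-commanded by it → coindexation permitted.
*the jurors₄* c-commands the pronoun but from outside its binding domain, and is not c-commanded by it → coindexation permitted.
*the diplomats₅* c-commands the pronoun within its binding domain → coindexation would violate Principle B.
*the architects₆*: the pronoun c-commands this R-expression → coindexation would violate Principle C on *the architects₆*.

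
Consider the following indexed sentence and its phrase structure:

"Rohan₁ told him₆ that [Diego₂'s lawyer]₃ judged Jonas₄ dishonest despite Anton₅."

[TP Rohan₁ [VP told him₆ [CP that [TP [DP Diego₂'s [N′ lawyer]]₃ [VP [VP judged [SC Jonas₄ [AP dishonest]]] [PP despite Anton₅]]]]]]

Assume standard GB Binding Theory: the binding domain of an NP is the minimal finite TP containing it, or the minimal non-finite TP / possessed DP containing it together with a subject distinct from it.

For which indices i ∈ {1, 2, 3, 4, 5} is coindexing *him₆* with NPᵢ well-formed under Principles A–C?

*him* is a pronoun, so Principle B applies: it must be free in its binding domain.
Binding domain of *him₆*: the matrix TP, whose subject is Rohan₁.
*Rohan₁* c-commands the pronoun within its binding domain → coindexation would violate Principle B.
*Diego₂*: the pronoun c-commands this R-expression → coindexation would violate Principle C on *Diego₂*.
*[Diego₂'s lawyer]₃*: the pronoun c-commands this R-expression → coindexation would violate Principle C on *[Diego₂'s lawyer]₃*.
*Jonas₄*: the pronoun c-commands this R-expression → coindexation would violate Principle C on *Jonas₄*.
*Anton₅*: the pronoun c-commands this R-expression → coindexation would violate Principle C on *Anton₅*.

none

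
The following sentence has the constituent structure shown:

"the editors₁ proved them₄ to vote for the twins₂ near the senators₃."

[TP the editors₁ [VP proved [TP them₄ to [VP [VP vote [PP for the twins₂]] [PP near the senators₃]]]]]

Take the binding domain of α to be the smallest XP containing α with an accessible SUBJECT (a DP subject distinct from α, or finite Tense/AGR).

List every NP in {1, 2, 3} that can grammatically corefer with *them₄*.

none

*them* is a pronoun, so Principle B applies: it must be free in its binding domain.
Binding domain of *them₄*: the matrix TP, whose subject is the editors₁.
*the editors₁* c-commands the pronoun within its binding domain → coindexation would violate Principle B.
*the twins₂*: the pronoun c-commands this R-expression → coindexation would violate Principle C on *the twins₂*.
*the senators₃*: the pronoun c-commands this R-expression → coindexation would violate Principle C on *the senators₃*.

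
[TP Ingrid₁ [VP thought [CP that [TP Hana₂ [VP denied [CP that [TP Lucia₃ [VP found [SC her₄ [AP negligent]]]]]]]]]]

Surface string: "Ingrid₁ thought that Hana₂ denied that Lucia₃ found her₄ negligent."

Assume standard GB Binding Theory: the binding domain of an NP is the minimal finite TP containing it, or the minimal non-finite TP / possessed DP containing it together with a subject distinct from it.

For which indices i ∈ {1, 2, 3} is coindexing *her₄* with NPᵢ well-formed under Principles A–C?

*her* is a pronoun, so Principle B applies: it must be free in its binding domain.
Binding domain of *her₄*: the embedded TP, whose subject is Lucia₃.
*Ingrid₁* c-commands the pronoun but from outside its binding domain, and is not c-commanded by it → coindexation permitted.
*Hana₂* c-commands the pronoun but from outside its binding domain, and is not c-commanded by it → coindexation permitted.
*Lucia₃* c-commands the pronoun within its binding domain → coindexation would violate Principle B.

{1, 2}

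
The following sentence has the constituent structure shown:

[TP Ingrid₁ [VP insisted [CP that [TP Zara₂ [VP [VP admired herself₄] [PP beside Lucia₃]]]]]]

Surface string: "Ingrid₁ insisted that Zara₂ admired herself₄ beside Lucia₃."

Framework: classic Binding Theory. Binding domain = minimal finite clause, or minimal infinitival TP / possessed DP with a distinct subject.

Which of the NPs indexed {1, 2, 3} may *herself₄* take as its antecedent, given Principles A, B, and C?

{2}

*herself* is an anaphor, so Principle A applies: it must be bound in its binding domain.
Binding domain of *herself₄*: the embedded TP, whose subject is Zara₂.
*Ingrid₁* c-commands the anaphor but is outside its binding domain → cannot satisfy Principle A.
*Zara₂* c-commands the anaphor within its binding domain → licit binder.
*Lucia₃* does not c-command the anaphor → cannot bind it.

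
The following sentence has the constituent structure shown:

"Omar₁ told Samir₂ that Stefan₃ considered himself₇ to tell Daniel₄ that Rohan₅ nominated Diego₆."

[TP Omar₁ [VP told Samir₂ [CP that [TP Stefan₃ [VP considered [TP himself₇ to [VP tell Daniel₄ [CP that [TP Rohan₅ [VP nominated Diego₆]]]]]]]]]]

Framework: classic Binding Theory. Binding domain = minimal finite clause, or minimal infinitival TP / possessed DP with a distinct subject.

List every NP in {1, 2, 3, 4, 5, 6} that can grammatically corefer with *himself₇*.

{3}

*himself* is an anaphor, so Principle A applies: it must be bound in its binding domain.
Binding domain of *himself₇*: the embedded TP, whose subject is Stefan₃.
*Omar₁* c-commands the anaphor but is outside its binding domain → cannot satisfy Principle A.
*Samir₂* c-commands the anaphor but is outside its binding domain → cannot satisfy Principle A.
*Stefan₃* c-commands the anaphor within its binding domain → licit binder.
*Daniel₄* does not c-command the anaphor → cannot bind it.
*Rohan₅* does not c-command the anaphor → cannot bind it.
*Diego₆* does not c-command the anaphor → cannot bind it.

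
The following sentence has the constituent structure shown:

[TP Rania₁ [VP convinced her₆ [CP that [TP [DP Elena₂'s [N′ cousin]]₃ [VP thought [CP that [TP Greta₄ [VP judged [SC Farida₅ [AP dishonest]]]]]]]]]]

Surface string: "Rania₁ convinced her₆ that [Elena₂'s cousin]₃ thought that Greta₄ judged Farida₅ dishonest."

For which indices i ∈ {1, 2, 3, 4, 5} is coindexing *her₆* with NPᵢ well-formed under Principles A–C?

none

*her* is a pronoun, so Principle B applies: it must be free in its binding domain.
Binding domain of *her₆*: the matrix TP, whose subject is Rania₁.
*Rania₁* c-commands the pronoun within its binding domain → coindexation would violate Principle B.
*Elena₂*: the pronoun c-commands this R-expression → coindexation would violate Principle C on *Elena₂*.
*[Elena₂'s cousin]₃*: the pronoun c-commands this R-expression → coindexation would violate Principle C on *[Elena₂'s cousin]₃*.
*Greta₄*: the pronoun c-commands this R-expression → coindexation would violate Principle C on *Greta₄*.
*Farida₅*: the pronoun c-commands this R-expression → coindexation would violate Principle C on *Farida₅*.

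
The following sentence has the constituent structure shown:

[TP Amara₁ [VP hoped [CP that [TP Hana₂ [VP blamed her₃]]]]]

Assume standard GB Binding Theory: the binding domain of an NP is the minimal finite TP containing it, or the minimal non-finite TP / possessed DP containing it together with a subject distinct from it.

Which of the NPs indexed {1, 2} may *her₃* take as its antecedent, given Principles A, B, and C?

*her* is a pronoun, so Principle B applies: it must be free in its binding domain.
Binding domain of *her₃*: the embedded TP, whose subject is Hana₂.
*Amara₁* c-commands the pronoun but from outside its binding domain, and is not c-commanded by it → coindexation permitted.
*Hana₂* c-commands the pronoun within its binding domain → coindexation would violate Principle B.

{1}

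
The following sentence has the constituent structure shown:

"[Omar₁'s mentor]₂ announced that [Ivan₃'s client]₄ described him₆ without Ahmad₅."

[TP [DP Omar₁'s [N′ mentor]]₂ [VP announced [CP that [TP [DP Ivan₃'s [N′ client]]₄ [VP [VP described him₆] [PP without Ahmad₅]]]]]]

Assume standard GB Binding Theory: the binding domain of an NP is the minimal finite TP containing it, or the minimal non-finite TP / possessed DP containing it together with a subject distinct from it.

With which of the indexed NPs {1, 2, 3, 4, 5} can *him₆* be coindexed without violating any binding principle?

*him* is a pronoun, so Principle B applies: it must be free in its binding domain.
Binding domain of *him₆*: the embedded TP, whose subject is [Ivan₃'s client]₄.
*Omar₁* and the pronoun do not c-command one another → neither Principle B nor Principle C is at stake; coindexation permitted.
*[Omar₁'s mentor]₂* c-commands the pronoun but from outside its binding domain, and is not c-commanded by it → coindexation permitted.
*Ivan₃* and the pronoun do not c-command one another → neither Principle B nor Principle C is at stake; coindexation permitted.
*[Ivan₃'s client]₄* c-commands the pronoun within its binding domain → coindexation would violate Principle B.
*Ahmad₅* and the pronoun do not c-command one another → neither Principle B nor Principle C is at stake; coindexation permitted.

{1, 2, 3, 5}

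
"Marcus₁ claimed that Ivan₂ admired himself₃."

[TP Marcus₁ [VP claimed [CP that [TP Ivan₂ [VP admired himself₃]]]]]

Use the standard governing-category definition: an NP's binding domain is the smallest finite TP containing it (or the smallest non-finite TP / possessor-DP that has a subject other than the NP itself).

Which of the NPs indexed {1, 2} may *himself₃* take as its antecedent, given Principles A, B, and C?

*himself* is an anaphor, so Principle A applies: it must be bound in its binding domain.
Binding domain of *himself₃*: the embedded TP, whose subject is Ivan₂.
*Marcus₁* c-commands the anaphor but is outside its binding domain → cannot satisfy Principle A.
*Ivan₂* c-commands the anaphor within its binding domain → licit binder.

{2}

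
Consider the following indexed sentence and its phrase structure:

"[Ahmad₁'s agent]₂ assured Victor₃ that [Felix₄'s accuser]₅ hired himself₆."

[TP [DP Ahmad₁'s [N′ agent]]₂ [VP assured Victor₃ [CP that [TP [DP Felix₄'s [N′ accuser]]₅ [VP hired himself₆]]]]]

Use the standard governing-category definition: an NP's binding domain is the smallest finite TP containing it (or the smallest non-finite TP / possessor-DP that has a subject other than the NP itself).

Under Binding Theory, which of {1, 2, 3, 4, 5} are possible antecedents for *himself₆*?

{5}

*himself* is an anaphor, so Principle A applies: it must be bound in its binding domain.
Binding domain of *himself₆*: the embedded TP, whose subject is [Felix₄'s accuser]₅.
*Ahmad₁* does not c-command the anaphor → cannot bind it.
*[Ahmad₁'s agent]₂* c-commands the anaphor but is outside its binding domain → cannot satisfy Principle A.
*Victor₃* c-commands the anaphor but is outside its binding domain → cannot satisfy Principle A.
*Felix₄* does not c-command the anaphor → cannot bind it.
*[Felix₄'s accuser]₅* c-commands the anaphor within its binding domain → licit binder.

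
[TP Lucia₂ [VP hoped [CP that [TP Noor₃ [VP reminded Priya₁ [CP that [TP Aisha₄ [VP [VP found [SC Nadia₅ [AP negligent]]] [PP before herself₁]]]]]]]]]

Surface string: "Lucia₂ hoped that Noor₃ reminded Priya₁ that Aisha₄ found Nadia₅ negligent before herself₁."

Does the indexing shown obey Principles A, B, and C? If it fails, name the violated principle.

The two coindexed NPs are *Priya₁* and *herself₁*.
*herself₁* is an anaphor. Principle A requires it to be bound within its binding domain — the embedded TP, whose subject is Aisha₄.
Within that domain it is c-commanded by *Aisha₄*, which does not share its index.
*Priya₁* does c-command the anaphor, but from outside its binding domain.
The anaphor is unbound in its domain → Principle A violation.

Principle A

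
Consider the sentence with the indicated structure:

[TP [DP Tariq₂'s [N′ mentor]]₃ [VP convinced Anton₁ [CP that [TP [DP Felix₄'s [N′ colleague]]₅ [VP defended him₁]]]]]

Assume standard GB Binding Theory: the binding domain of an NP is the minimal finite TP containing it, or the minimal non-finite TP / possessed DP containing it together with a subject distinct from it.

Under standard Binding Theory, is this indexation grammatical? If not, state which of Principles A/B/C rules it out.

grammatical

The two coindexed NPs are *Anton₁* and *him₁*.
*him₁* is a pronoun; its binding domain is the embedded TP, whose subject is [Felix₄'s colleague]₅. Within that domain it is c-commanded only by *[Felix₄'s colleague]₅*, which carries a different index — the pronoun is free locally, so Principle B holds.
*Anton₁* is an R-expression; *him₁* does not c-command it, and no other NP shares its index, so Principle C is satisfied.
All principles are respected.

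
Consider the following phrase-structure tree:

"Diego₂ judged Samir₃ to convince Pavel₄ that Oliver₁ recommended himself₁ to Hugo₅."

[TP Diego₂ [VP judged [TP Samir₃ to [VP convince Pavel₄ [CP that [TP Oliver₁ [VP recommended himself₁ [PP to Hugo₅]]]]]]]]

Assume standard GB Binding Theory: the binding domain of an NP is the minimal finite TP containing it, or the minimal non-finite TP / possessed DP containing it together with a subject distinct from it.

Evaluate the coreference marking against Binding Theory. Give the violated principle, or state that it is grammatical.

grammatical

The two coindexed NPs are *Oliver₁* and *himself₁*.
*himself₁* is an anaphor; its binding domain is the embedded TP, whose subject is Oliver₁. *Oliver₁* c-commands it within that domain and shares its index, so Principle A is satisfied.
*Oliver₁* is an R-expression; *himself₁* does not c-command it, and no other NP shares its index, so Principle C is satisfied.
All principles are respected.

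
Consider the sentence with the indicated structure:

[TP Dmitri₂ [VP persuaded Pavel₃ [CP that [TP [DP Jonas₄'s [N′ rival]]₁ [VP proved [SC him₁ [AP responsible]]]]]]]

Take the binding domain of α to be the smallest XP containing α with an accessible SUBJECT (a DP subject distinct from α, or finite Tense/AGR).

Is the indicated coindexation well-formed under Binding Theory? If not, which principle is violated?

The two coindexed NPs are *[Jonas₄'s rival]₁* and *him₁*.
*him₁* is a pronoun. Its binding domain is the embedded TP, whose subject is [Jonas₄'s rival]₁.
*[Jonas₄'s rival]₁* c-commands it within that domain and carries the same index.
The pronoun is locally bound → Principle B violation.

Principle B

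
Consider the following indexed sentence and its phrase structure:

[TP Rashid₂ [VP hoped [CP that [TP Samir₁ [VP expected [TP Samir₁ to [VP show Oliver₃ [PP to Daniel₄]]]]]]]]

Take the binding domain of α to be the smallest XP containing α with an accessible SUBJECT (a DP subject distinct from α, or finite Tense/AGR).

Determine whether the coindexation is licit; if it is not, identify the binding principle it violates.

Principle C

The two coindexed NPs are *Samir₁* (the lower occurrence) and *Samir₁* (the higher occurrence).
*Samir₁* (the lower occurrence) is an R-expression. Principle C requires it to be free everywhere.
*Samir₁* (the higher occurrence) c-commands it and carries the same index.
The R-expression is bound → Principle C violation.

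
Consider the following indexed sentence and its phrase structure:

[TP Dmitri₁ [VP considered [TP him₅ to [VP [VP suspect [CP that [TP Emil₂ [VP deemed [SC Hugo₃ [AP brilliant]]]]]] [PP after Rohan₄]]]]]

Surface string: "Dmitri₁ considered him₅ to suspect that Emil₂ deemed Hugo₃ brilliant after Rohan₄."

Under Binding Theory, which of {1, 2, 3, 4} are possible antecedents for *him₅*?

none

*him* is a pronoun, so Principle B applies: it must be free in its binding domain.
Binding domain of *him₅*: the matrix TP, whose subject is Dmitri₁.
*Dmitri₁* c-commands the pronoun within its binding domain → coindexation would violate Principle B.
*Emil₂*: the pronoun c-commands this R-expression → coindexation would violate Principle C on *Emil₂*.
*Hugo₃*: the pronoun c-commands this R-expression → coindexation would violate Principle C on *Hugo₃*.
*Rohan₄*: the pronoun c-commands this R-expression → coindexation would violate Principle C on *Rohan₄*.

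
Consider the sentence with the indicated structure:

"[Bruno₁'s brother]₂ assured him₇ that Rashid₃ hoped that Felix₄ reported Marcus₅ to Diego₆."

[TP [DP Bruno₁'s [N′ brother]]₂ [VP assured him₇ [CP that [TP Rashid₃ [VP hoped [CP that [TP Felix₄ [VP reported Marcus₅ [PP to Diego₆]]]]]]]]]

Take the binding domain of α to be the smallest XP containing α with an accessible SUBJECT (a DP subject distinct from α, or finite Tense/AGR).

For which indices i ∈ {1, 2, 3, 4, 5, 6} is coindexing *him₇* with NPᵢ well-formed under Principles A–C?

{1}

*him* is a pronoun, so Principle B applies: it must be free in its binding domain.
Binding domain of *him₇*: the matrix TP, whose subject is [Bruno₁'s brother]₂.
*Bruno₁* and the pronoun do not c-command one another → neither Principle B nor Principle C is at stake; coindexation permitted.
*[Bruno₁'s brother]₂* c-commands the pronoun within its binding domain → coindexation would violate Principle B.
*Rashid₃*: the pronoun c-commands this R-expression → coindexation would violate Principle C on *Rashid₃*.
*Felix₄*: the pronoun c-commands this R-expression → coindexation would violate Principle C on *Felix₄*.
*Marcus₅*: the pronoun c-commands this R-expression → coindexation would violate Principle C on *Marcus₅*.
*Diego₆*: the pronoun c-commands this R-expression → coindexation would violate Principle C on *Diego₆*.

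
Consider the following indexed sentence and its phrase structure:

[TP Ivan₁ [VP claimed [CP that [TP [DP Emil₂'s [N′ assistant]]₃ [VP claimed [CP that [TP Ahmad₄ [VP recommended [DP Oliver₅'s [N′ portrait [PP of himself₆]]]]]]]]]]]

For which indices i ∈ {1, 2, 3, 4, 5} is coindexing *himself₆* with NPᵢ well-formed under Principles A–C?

*himself* is an anaphor, so Principle A applies: it must be bound in its binding domain.
Binding domain of *himself₆*: the possessed DP, whose subject is Oliver₅.
*Ivan₁* c-commands the anaphor but is outside its binding domain → cannot satisfy Principle A.
*Emil₂* does not c-command the anaphor → cannot bind it.
*[Emil₂'s assistant]₃* c-commands the anaphor but is outside its binding domain → cannot satisfy Principle A.
*Ahmad₄* c-commands the anaphor but is outside its binding domain → cannot satisfy Principle A.
*Oliver₅* c-commands the anaphor within its binding domain → licit binder.

{5}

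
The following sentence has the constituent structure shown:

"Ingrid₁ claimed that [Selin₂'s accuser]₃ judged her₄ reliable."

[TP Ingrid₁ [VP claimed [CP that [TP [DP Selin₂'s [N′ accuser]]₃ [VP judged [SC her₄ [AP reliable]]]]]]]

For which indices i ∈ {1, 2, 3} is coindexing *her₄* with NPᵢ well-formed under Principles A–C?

*her* is a pronoun, so Principle B applies: it must be free in its binding domain.
Binding domain of *her₄*: the embedded TP, whose subject is [Selin₂'s accuser]₃.
*Ingrid₁* c-commands the pronoun but from outside its binding domain, and is not c-commanded by it → coindexation permitted.
*Selin₂* and the pronoun do not c-command one another → neither Principle B nor Principle C is at stake; coindexation permitted.
*[Selin₂'s accuser]₃* c-commands the pronoun within its binding domain → coindexation would violate Principle B.

{1, 2}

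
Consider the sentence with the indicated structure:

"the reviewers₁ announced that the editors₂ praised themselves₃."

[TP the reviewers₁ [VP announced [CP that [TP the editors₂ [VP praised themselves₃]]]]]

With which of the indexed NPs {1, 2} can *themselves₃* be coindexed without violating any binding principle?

*themselves* is an anaphor, so Principle A applies: it must be bound in its binding domain.
Binding domain of *themselves₃*: the embedded TP, whose subject is the editors₂.
*the reviewers₁* c-commands the anaphor but is outside its binding domain → cannot satisfy Principle A.
*the editors₂* c-commands the anaphor within its binding domain → licit binder.

{2}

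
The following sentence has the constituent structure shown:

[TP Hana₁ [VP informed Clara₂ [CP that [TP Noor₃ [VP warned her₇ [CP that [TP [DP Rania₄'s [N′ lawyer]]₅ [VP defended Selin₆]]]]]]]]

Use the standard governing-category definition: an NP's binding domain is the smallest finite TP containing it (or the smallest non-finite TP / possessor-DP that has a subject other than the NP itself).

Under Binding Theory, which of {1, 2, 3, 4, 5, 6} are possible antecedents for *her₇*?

*her* is a pronoun, so Principle B applies: it must be free in its binding domain.
Binding domain of *her₇*: the embedded TP, whose subject is Noor₃.
*Hana₁* c-commands the pronoun but from outside its binding domain, and is not c-commanded by it → coindexation permitted.
*Clara₂* c-commands the pronoun but from outside its binding domain, and is not c-commanded by it → coindexation permitted.
*Noor₃* c-commands the pronoun within its binding domain → coindexation would violate Principle B.
*Rania₄*: the pronoun c-commands this R-expression → coindexation would violate Principle C on *Rania₄*.
*[Rania₄'s lawyer]₅*: the pronoun c-commands this R-expression → coindexation would violate Principle C on *[Rania₄'s lawyer]₅*.
*Selin₆*: the pronoun c-commands this R-expression → coindexation would violate Principle C on *Selin₆*.

{1, 2}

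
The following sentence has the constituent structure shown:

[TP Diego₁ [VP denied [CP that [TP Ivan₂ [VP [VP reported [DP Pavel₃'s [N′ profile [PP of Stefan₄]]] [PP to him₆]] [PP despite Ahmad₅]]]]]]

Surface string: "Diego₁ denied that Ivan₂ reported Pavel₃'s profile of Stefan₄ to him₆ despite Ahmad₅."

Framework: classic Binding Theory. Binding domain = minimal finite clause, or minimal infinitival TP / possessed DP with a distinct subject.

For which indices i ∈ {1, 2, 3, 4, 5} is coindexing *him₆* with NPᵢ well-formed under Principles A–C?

*him* is a pronoun, so Principle B applies: it must be free in its binding domain.
Binding domain of *him₆*: the embedded TP, whose subject is Ivan₂.
*Diego₁* c-commands the pronoun but from outside its binding domain, and is not c-commanded by it → coindexation permitted.
*Ivan₂* c-commands the pronoun within its binding domain → coindexation would violate Principle B.
*Pavel₃* and the pronoun do not c-command one another → neither Principle B nor Principle C is at stake; coindexation permitted.
*Stefan₄* and the pronoun do not c-command one another → neither Principle B nor Principle C is at stake; coindexation permitted.
*Ahmad₅* and the pronoun do not c-command one another → neither Principle B nor Principle C is at stake; coindexation permitted.

{1, 3, 4, 5}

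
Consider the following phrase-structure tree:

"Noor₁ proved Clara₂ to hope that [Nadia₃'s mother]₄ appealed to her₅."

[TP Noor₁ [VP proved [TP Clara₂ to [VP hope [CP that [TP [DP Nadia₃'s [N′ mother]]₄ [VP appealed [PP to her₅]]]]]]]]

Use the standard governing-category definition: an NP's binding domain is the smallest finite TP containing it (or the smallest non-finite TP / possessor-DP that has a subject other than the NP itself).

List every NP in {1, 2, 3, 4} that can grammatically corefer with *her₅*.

*her* is a pronoun, so Principle B applies: it must be free in its binding domain.
Binding domain of *her₅*: the embedded TP, whose subject is [Nadia₃'s mother]₄.
*Noor₁* c-commands the pronoun but from outside its binding domain, and is not c-commanded by it → coindexation permitted.
*Clara₂* c-commands the pronoun but from outside its binding domain, and is not c-commanded by it → coindexation permitted.
*Nadia₃* and the pronoun do not c-command one another → neither Principle B nor Principle C is at stake; coindexation permitted.
*[Nadia₃'s mother]₄* c-commands the pronoun within its binding domain → coindexation would violate Principle B.

{1, 2, 3}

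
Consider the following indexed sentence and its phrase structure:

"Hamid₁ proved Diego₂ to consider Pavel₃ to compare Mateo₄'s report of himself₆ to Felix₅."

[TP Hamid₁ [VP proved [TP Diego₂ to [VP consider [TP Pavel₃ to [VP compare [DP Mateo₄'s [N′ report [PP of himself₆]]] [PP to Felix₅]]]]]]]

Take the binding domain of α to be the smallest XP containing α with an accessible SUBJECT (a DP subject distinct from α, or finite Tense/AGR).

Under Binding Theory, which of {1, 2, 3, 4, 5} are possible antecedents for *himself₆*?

{4}

*himself* is an anaphor, so Principle A applies: it must be bound in its binding domain.
Binding domain of *himself₆*: the possessed DP, whose subject is Mateo₄.
*Hamid₁* c-commands the anaphor but is outside its binding domain → cannot satisfy Principle A.
*Diego₂* c-commands the anaphor but is outside its binding domain → cannot satisfy Principle A.
*Pavel₃* c-commands the anaphor but is outside its binding domain → cannot satisfy Principle A.
*Mateo₄* c-commands the anaphor within its binding domain → licit binder.
*Felix₅* does not c-command the anaphor → cannot bind it.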